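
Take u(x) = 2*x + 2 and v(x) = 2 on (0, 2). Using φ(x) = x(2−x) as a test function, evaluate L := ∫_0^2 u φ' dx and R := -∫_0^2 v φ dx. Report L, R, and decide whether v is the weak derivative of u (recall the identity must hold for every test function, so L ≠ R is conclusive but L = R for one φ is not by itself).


LHS = -8/3, RHS = -8/3. Yes, v = u' weakly.

u(x) = 2*x + 2, classical derivative u'(x) = 2.
φ(x) = x(2−x), so φ'(x) = 2 - 2*x.
Note φ(0) = φ(2) = 0, so the boundary term u·φ vanishes.
LHS = ∫_0^2 u(x) φ'(x) dx = ∫_0^2 (4 - 4*x^2) dx. Term by term:
  ∫_0^2 -4*x^2 dx = -32/3;  ∫_0^2 4 dx = 8.
Sum: -32/3 + 8 = -8/3.
So LHS = -8/3.
∫_0^2 v(x) φ(x) dx = ∫_0^2 (-2*x^2 + 4*x) dx. Term by term:
  ∫_0^2 -2*x^2 dx = -16/3;  ∫_0^2 4*x dx = 8.
Sum: -16/3 + 8 = 8/3.
So RHS = -∫_0^2 v(x) φ(x) dx = -8/3.
LHS = RHS, so the identity holds for this test φ.
Moreover u is smooth here and v(x) = u'(x) = 2 pointwise, so the identity holds for every test function. Hence v is the weak derivative of u.


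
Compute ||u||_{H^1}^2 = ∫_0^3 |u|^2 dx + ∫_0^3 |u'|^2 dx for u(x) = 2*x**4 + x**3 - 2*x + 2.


||u||_{H^1}^2 = 2602401/70

The H^1 norm (squared) on an interval (0, L) is
  ||u||_{H^1}^2 = ∫_0^L u(x)^2 dx + ∫_0^L u'(x)^2 dx.
Compute u'(x) = 8*x**3 + 3*x**2 - 2.
Then u(x)^2 = 4*x**8 + 4*x**7 + x**6 - 8*x**5 + 4*x**4 + 4*x**3 + 4*x**2 - 8*x + 4 and u'(x)^2 = 64*x**6 + 48*x**5 + 9*x**4 - 32*x**3 - 12*x**2 + 4.
Integrate each monomial from 0 to 3 using ∫_0^3 c·x^n dx = c·3^(n+1)/(n+1):
  ∫_0^3 u(x)^2 dx = ∫_0^3 (4*x^8 + 4*x^7 + x^6 - 8*x^5 + 4*x^4 + 4*x^3 + 4*x^2 - 8*x + 4) dx. Term by term:
    ∫_0^3 4*x^8 dx = 8748;  ∫_0^3 4*x^7 dx = 6561/2;  ∫_0^3 x^6 dx = 2187/7;
    ∫_0^3 -8*x^5 dx = -972;  ∫_0^3 4*x^4 dx = 972/5;  ∫_0^3 4*x^3 dx = 81;
    ∫_0^3 4*x^2 dx = 36;  ∫_0^3 -8*x dx = -36;  ∫_0^3 4 dx = 12.
  Sum: 8748 + 6561/2 + 2187/7 − 972 + 972/5 + 81 + 36 − 36 + 12 = 815943/70.
  ∫_0^3 u'(x)^2 dx = ∫_0^3 (64*x^6 + 48*x^5 + 9*x^4 - 32*x^3 - 12*x^2 + 4) dx. Term by term:
    ∫_0^3 64*x^6 dx = 139968/7;  ∫_0^3 48*x^5 dx = 5832;  ∫_0^3 9*x^4 dx = 2187/5;
    ∫_0^3 -32*x^3 dx = -648;  ∫_0^3 -12*x^2 dx = -108;  ∫_0^3 4 dx = 12.
  Sum: 139968/7 + 5832 + 2187/5 − 648 − 108 + 12 = 893229/35.
Adding: ||u||_{H^1}^2 = 815943/70 + 893229/35 = 2602401/70.


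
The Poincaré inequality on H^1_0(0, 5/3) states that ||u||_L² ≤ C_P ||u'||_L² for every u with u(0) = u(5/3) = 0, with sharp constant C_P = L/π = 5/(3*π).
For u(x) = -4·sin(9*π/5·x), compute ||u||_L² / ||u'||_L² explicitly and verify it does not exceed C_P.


||u||_L² / ||u'||_L² = 5/(9*π) < C_P = 5/(3*π).

u(x) = -4·sin(9*π/5·x), so u'(x) = -36*π*cos(9*π*x/5)/5.
Writing u(x) = A·sin(kπx/L) with A = -4 and k = 3, use ∫_0^L sin²(kπx/L) dx = L/2 and ∫_0^L cos²(kπx/L) dx = L/2.
u² = 16·sin²(9*π/5·x) and (u')² = 1296*π^2/25·cos²(9*π/5·x), and each of sin², cos² integrates to L/2 = 5/6 over (0, 5/3).
∫_0^5/3 u² dx = 40/3, so ||u||_L² = 2*sqrt(30)/3.
∫_0^5/3 (u')² dx = 216*π^2/5, so ||u'||_L² = 6*sqrt(30)*π/5.
Ratio ||u||_L² / ||u'||_L² = 5/(9*π).
Sharp Poincaré constant on H^1_0(0, 5/3) is C_P = L/π = 5/(3*π), achieved by sin(3*π/5·x).
This is the k = 3 harmonic; the ratio L/(kπ) is strictly less than C_P = L/π, consistent with the sharp inequality ||u||_L² ≤ C_P ||u'||_L².


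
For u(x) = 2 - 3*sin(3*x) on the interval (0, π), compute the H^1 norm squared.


||u||_{H^1(0,π)}^2 = -8 + 49*π

u'(x) = -9*cos(3*x).
Expand u² and (u')² and integrate term by term on (0, π), using: for integers n ≥ 1, ∫_0^π sin²(nx) dx = ∫_0^π cos²(nx) dx = π/2; for n ≠ n', ∫_0^π sin(nx)sin(n'x) dx = ∫_0^π cos(nx)cos(n'x) dx = 0; and by product-to-sum, ∫_0^π sin(nx)cos(n'x) dx = ½∫_0^π [sin((n+n')x) + sin((n−n')x)] dx, which is 0 when n+n' is even and 2n/(n²−n'²) when n+n' is odd (it need not vanish on (0, π)). For the constant mode: ∫_0^π 1 dx = π, ∫_0^π cos(nx) dx = 0, ∫_0^π sin(nx) dx = (1−(−1)^n)/n.
  u² squared terms: (2)²·∫1 dx = 4·π = 4*π;  (-3)²·∫sin(3x)² dx = 9·π/2 = 9*π/2.
  u² cross terms: 2·(2)·(-3)·∫1·sin(3x) dx = -12·(2/3) = -8.
  So ∫_0^π u² dx = 4*π + 9*π/2 − 8 = -8 + 17*π/2.
  (u')² squared terms: (-9)²·∫cos(3x)² dx = 81·π/2 = 81*π/2.
  So ∫_0^π (u')² dx = 81*π/2.
||u||_{H^1}^2 = (-8 + 17*π/2) + (81*π/2) = -8 + 49*π.


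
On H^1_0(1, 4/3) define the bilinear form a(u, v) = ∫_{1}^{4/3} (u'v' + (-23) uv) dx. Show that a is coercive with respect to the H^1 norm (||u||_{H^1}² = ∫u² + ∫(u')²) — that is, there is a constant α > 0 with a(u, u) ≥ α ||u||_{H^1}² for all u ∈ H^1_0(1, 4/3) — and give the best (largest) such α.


α = (-23 + 9*π^2)/(1 + 9*π^2)

Coercivity of a(·,·) on H^1_0(1, 4/3) means a(u, u) ≥ α ||u||_{H^1}² for every u ∈ H^1_0.
The interval has length L = 1/3, and Poincaré/coercivity depend only on L. Here a(u, u) = ∫(u')² + (-23)·∫u².
Here c = -23 < 0 with |c| < (π/L)² = 9*π^2, so coercivity still holds. The condition a(u,u) ≥ α||u||_{H^1}² reads (1−α)∫(u')² ≥ (α−c)∫u². Any admissible α is ≤ 1 (rapidly oscillating u have ∫u²/∫(u')² → 0), and α = 1 would force 0 ≥ (1−c)∫u², impossible since c < 1; so 1−α > 0. By the sharp Poincaré inequality on H^1_0 of an interval of length L, ∫(u')² ≥ (π/L)²∫u² with equality for the first sine mode sin(π(x−x₀)/L) (x₀ the left endpoint), so the inequality holds for all u iff (1−α)(π/L)² ≥ α − c, i.e. α ≤ ((π/L)² + c)/((π/L)² + 1) = (1 + c(L/π)²)/(1 + (L/π)²). (Direct route, valid since c ≤ 0: Poincaré gives c∫u² ≥ c(L/π)²∫(u')², so a(u,u) ≥ (1 + c(L/π)²)∫(u')², while ||u||_{H^1}² ≤ (1 + (L/π)²)∫(u')²; dividing yields the same α.) With (π/L)² = 9*π^2 and c = -23, the largest admissible constant is α = ((π/L)² + c)/((π/L)² + 1).
Simplifying, α = (-23 + 9*π^2)/(1 + 9*π^2).


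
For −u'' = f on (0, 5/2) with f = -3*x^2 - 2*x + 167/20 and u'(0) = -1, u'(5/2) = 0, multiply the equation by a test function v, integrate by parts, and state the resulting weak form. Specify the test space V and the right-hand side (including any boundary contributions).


V = H^1(0, 5/2) (v unrestricted at boundary; u is determined up to an additive constant); weak form: ∫_0^5/2 u'v' dx = ∫_0^5/2 (-3*x^2 - 2*x + 167/20) v dx + v(0) for all v ∈ V.

Multiply both sides by a test function v and integrate from 0 to 5/2:
  ∫_0^5/2 −u''(x) v(x) dx = ∫_0^5/2 f(x) v(x) dx.
Integrate the LHS by parts once:
  ∫_0^5/2 −u'' v dx = −[u'(x) v(x)]_0^5/2 + ∫_0^5/2 u'(x) v'(x) dx.
Thus ∫_0^5/2 u'(x) v'(x) dx = ∫_0^5/2 f(x) v(x) dx + [u'(x) v(x)]_0^5/2.
Choose V so that boundary terms are either known or forced to vanish.
u has inhomogeneous Neumann u'(0) = -1, u'(5/2) = 0. [u' v]_0^5/2 = (0)·v(5/2) − (-1)·v(0) = v(0). Take V = H^1(0, 5/2); boundary term becomes part of RHS.
Weak formulation: find u (satisfying any essential BC) such that ∫_0^5/2 u'(x) v'(x) dx = ∫_0^5/2 f v dx + v(0) for all v ∈ V (Neumann data are natural BCs: they enter the RHS as boundary terms).
Substituting f(x) = -3*x^2 - 2*x + 167/20, the right-hand side is ∫_0^5/2 (-3*x^2 - 2*x + 167/20) v dx + v(0).
Compatibility check (pure Neumann): taking v ≡ 1 ∈ V gives 0 = ∫_0^5/2 f dx + (0) − (-1), i.e. ∫_0^5/2 f dx must equal u'(0) − u'(5/2) = -1. Indeed ∫_0^5/2 (-3*x^2 - 2*x + 167/20) dx = -1, so the data are compatible. The solution is then unique only up to an additive constant (fix it e.g. by requiring ∫_0^5/2 u dx = 0).


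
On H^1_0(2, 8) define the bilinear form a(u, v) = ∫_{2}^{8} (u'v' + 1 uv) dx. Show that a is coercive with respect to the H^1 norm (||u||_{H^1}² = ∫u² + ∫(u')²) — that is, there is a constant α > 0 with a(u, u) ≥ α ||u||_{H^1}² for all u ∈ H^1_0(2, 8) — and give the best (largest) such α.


α = 1

Coercivity of a(·,·) on H^1_0(2, 8) means a(u, u) ≥ α ||u||_{H^1}² for every u ∈ H^1_0.
The interval has length L = 6, and Poincaré/coercivity depend only on L. Here a(u, u) = ∫(u')² + (1)·∫u².
Here c = 1 ≥ 1, so a(u,u) = ∫(u')² + c∫u² ≥ ∫(u')² + ∫u² = ||u||_{H^1}², i.e. α = 1 works. No larger α is possible: a(u,u) ≥ α||u||_{H^1}² means (1−α)∫(u')² ≥ (α−c)∫u², and for the modes u_n = sin(nπ(x−x₀)/L) (x₀ the left endpoint) one has ∫u_n²/∫(u_n')² = (L/(nπ))² → 0, so a(u_n,u_n)/||u_n||_{H^1}² → 1. Hence the optimal constant is α = 1.
Therefore α = 1.


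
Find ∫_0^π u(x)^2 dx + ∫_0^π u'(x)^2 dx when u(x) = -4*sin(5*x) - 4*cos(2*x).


||u||_{H^1(0,π)}^2 = 1600/21 + 248*π

u'(x) = 8*sin(2*x) - 20*cos(5*x).
Expand u² and (u')² and integrate term by term on (0, π), using: for integers n ≥ 1, ∫_0^π sin²(nx) dx = ∫_0^π cos²(nx) dx = π/2; for n ≠ n', ∫_0^π sin(nx)sin(n'x) dx = ∫_0^π cos(nx)cos(n'x) dx = 0; and by product-to-sum, ∫_0^π sin(nx)cos(n'x) dx = ½∫_0^π [sin((n+n')x) + sin((n−n')x)] dx, which is 0 when n+n' is even and 2n/(n²−n'²) when n+n' is odd (it need not vanish on (0, π)).
  u² squared terms: (-4)²·∫cos(2x)² dx = 16·π/2 = 8*π;  (-4)²·∫sin(5x)² dx = 16·π/2 = 8*π.
  u² cross terms: 2·(-4)·(-4)·∫cos(2x)·sin(5x) dx = 32·(10/21) = 320/21.
  So ∫_0^π u² dx = 8*π + 8*π + 320/21 = 320/21 + 16*π.
  (u')² squared terms: (-20)²·∫cos(5x)² dx = 400·π/2 = 200*π;  (8)²·∫sin(2x)² dx = 64·π/2 = 32*π.
  (u')² cross terms: 2·(-20)·(8)·∫cos(5x)·sin(2x) dx = -320·(-4/21) = 1280/21.
  So ∫_0^π (u')² dx = 200*π + 32*π + 1280/21 = 1280/21 + 232*π.
||u||_{H^1}^2 = (320/21 + 16*π) + (1280/21 + 232*π) = 1600/21 + 248*π.


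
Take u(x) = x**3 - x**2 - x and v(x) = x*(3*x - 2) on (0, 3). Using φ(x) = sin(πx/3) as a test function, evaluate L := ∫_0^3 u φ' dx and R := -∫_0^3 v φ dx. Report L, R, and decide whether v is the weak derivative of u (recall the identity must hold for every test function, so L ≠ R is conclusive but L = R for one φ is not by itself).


LHS = -57/π + 324/π^3, RHS = -63/π + 324/π^3. No, v is not the weak derivative of u.

u(x) = x**3 - x**2 - x, classical derivative u'(x) = 3*x**2 - 2*x - 1.
φ(x) = sin(πx/3), so φ'(x) = π*cos(π*x/3)/3.
Note φ(0) = φ(3) = 0, so the boundary term u·φ vanishes.
LHS = ∫_0^3 u(x) φ'(x) dx = ∫_0^3 (π*x^3*cos(π*x/3)/3 - π*x^2*cos(π*x/3)/3 - π*x*cos(π*x/3)/3) dx. Term by term:
  ∫_0^3 -π*x*cos(π*x/3)/3 dx = 6/π;  ∫_0^3 -π*x^2*cos(π*x/3)/3 dx = 18/π;  ∫_0^3 π*x^3*cos(π*x/3)/3 dx = -81/π + 324/π^3.
Sum: 6/π + 18/π + -81/π + 324/π^3 = -57/π + 324/π^3.
So LHS = -57/π + 324/π^3.
∫_0^3 v(x) φ(x) dx = ∫_0^3 (3*x^2*sin(π*x/3) - 2*x*sin(π*x/3)) dx. Term by term:
  ∫_0^3 -2*x*sin(π*x/3) dx = -18/π;  ∫_0^3 3*x^2*sin(π*x/3) dx = -324/π^3 + 81/π.
Sum: -18/π + -324/π^3 + 81/π = -324/π^3 + 63/π.
So RHS = -∫_0^3 v(x) φ(x) dx = -63/π + 324/π^3.
LHS − RHS = 6/π ≠ 0, so the identity fails.
(For a valid weak derivative the identity must hold for EVERY test function, in particular this one. The failure shows v is NOT the weak derivative of u.)
Correct weak derivative would be u'(x) = 3*x**2 - 2*x - 1.


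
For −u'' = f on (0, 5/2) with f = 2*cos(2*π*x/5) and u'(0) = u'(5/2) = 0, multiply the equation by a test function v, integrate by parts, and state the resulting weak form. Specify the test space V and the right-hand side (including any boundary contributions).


V = H^1(0, 5/2) (no boundary constraint on v; u is determined up to an additive constant); weak form: ∫_0^5/2 u'v' dx = ∫_0^5/2 (2*cos(2*π*x/5)) v dx for all v ∈ V.

Multiply both sides by a test function v and integrate from 0 to 5/2:
  ∫_0^5/2 −u''(x) v(x) dx = ∫_0^5/2 f(x) v(x) dx.
Integrate the LHS by parts once:
  ∫_0^5/2 −u'' v dx = −[u'(x) v(x)]_0^5/2 + ∫_0^5/2 u'(x) v'(x) dx.
Thus ∫_0^5/2 u'(x) v'(x) dx = ∫_0^5/2 f(x) v(x) dx + [u'(x) v(x)]_0^5/2.
Choose V so that boundary terms are either known or forced to vanish.
u has homogeneous Neumann: u'(0) = u'(5/2) = 0. So [u' v]_0^5/2 = 0·v(5/2) − 0·v(0) = 0 for any v; take V = H^1(0, 5/2).
Weak formulation: find u (satisfying any essential BC) such that ∫_0^5/2 u'(x) v'(x) dx = ∫_0^5/2 f v dx for all v ∈ V (homogeneous Neumann, so boundary terms vanish).
Substituting f(x) = 2*cos(2*π*x/5), the right-hand side is ∫_0^5/2 (2*cos(2*π*x/5)) v dx.
Compatibility check (pure Neumann): taking v ≡ 1 ∈ V gives 0 = ∫_0^5/2 f dx + (0) − (0), i.e. ∫_0^5/2 f dx must equal u'(0) − u'(5/2) = 0. Indeed ∫_0^5/2 (2*cos(2*π*x/5)) dx = 0, so the data are compatible. The solution is then unique only up to an additive constant (fix it e.g. by requiring ∫_0^5/2 u dx = 0).


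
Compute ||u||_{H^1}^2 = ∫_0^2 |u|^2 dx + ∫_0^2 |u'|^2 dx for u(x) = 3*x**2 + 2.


||u||_{H^1}^2 = 968/5

The H^1 norm (squared) on an interval (0, L) is
  ||u||_{H^1}^2 = ∫_0^L u(x)^2 dx + ∫_0^L u'(x)^2 dx.
Compute u'(x) = 6*x.
Then u(x)^2 = 9*x**4 + 12*x**2 + 4 and u'(x)^2 = 36*x**2.
Integrate each monomial from 0 to 2 using ∫_0^2 c·x^n dx = c·2^(n+1)/(n+1):
  ∫_0^2 u(x)^2 dx = ∫_0^2 (9*x^4 + 12*x^2 + 4) dx. Term by term:
    ∫_0^2 9*x^4 dx = 288/5;  ∫_0^2 12*x^2 dx = 32;  ∫_0^2 4 dx = 8.
  Sum: 288/5 + 32 + 8 = 488/5.
  ∫_0^2 u'(x)^2 dx = ∫_0^2 (36*x^2) dx. Term by term:
    ∫_0^2 36*x^2 dx = 96.
Adding: ||u||_{H^1}^2 = 488/5 + 96 = 968/5.


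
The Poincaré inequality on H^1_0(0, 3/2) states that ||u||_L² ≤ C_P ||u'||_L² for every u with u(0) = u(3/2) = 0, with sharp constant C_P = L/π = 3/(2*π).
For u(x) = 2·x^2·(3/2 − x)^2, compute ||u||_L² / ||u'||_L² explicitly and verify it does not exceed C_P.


||u||_L² / ||u'||_L² = sqrt(3)/4 < C_P = 3/(2*π).

u(x) = 2·x^2·(3/2 − x)^2, so u'(x) = x*(2*x - 3)*(4*x - 3).
u(x) = 2·x^2·(3/2 − x)^2 vanishes at x = 0 and x = 3/2, so u ∈ H^1_0(0, 3/2). Differentiate via the product rule and integrate the resulting polynomials term by term.
  ∫_0^3/2 u² dx = ∫_0^3/2 (4*x^8 - 24*x^7 + 54*x^6 - 54*x^5 + 81*x^4/4) dx. Term by term:
    ∫_0^3/2 4*x^8 dx = 2187/128;  ∫_0^3/2 -24*x^7 dx = -19683/256;  ∫_0^3/2 54*x^6 dx = 59049/448;
    ∫_0^3/2 -54*x^5 dx = -6561/64;  ∫_0^3/2 81*x^4/4 dx = 19683/640.
  Sum: 2187/128 − 19683/256 + 59049/448 − 6561/64 + 19683/640 = 2187/8960.
  ∫_0^3/2 (u')² dx = ∫_0^3/2 (64*x^6 - 288*x^5 + 468*x^4 - 324*x^3 + 81*x^2) dx. Term by term:
    ∫_0^3/2 64*x^6 dx = 2187/14;  ∫_0^3/2 -288*x^5 dx = -2187/4;  ∫_0^3/2 468*x^4 dx = 28431/40;
    ∫_0^3/2 -324*x^3 dx = -6561/16;  ∫_0^3/2 81*x^2 dx = 729/8.
  Sum: 2187/14 − 2187/4 + 28431/40 − 6561/16 + 729/8 = 729/560.
∫_0^3/2 u² dx = 2187/8960, so ||u||_L² = 27*sqrt(105)/560.
∫_0^3/2 (u')² dx = 729/560, so ||u'||_L² = 27*sqrt(35)/140.
Ratio ||u||_L² / ||u'||_L² = sqrt(3)/4.
Sharp Poincaré constant on H^1_0(0, 3/2) is C_P = L/π = 3/(2*π), achieved by sin(2*π/3·x).
A polynomial bump cannot attain the sharp Poincaré constant (only the first sine eigenfunction does), so the ratio is strictly less than C_P, consistent with ||u||_L² ≤ C_P ||u'||_L².


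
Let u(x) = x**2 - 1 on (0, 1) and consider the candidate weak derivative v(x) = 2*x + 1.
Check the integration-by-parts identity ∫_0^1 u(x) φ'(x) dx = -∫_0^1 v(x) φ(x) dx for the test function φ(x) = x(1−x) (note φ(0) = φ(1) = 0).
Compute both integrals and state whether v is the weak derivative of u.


LHS = -1/6, RHS = -1/3. No, v is not the weak derivative of u.

u(x) = x**2 - 1, classical derivative u'(x) = 2*x.
φ(x) = x(1−x), so φ'(x) = 1 - 2*x.
Note φ(0) = φ(1) = 0, so the boundary term u·φ vanishes.
LHS = ∫_0^1 u(x) φ'(x) dx = ∫_0^1 (-2*x^3 + x^2 + 2*x - 1) dx. Term by term:
  ∫_0^1 -2*x^3 dx = -1/2;  ∫_0^1 x^2 dx = 1/3;  ∫_0^1 2*x dx = 1;
  ∫_0^1 -1 dx = -1.
Sum: -1/2 + 1/3 + 1 − 1 = -1/6.
So LHS = -1/6.
∫_0^1 v(x) φ(x) dx = ∫_0^1 (-2*x^3 + x^2 + x) dx. Term by term:
  ∫_0^1 -2*x^3 dx = -1/2;  ∫_0^1 x^2 dx = 1/3;  ∫_0^1 x dx = 1/2.
Sum: -1/2 + 1/3 + 1/2 = 1/3.
So RHS = -∫_0^1 v(x) φ(x) dx = -1/3.
LHS − RHS = 1/6 ≠ 0, so the identity fails.
(For a valid weak derivative the identity must hold for EVERY test function, in particular this one. The failure shows v is NOT the weak derivative of u.)
Correct weak derivative would be u'(x) = 2*x.


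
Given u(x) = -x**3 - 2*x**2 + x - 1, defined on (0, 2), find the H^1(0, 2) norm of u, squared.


||u||_{H^1}^2 = 25552/105

The H^1 norm (squared) on an interval (0, L) is
  ||u||_{H^1}^2 = ∫_0^L u(x)^2 dx + ∫_0^L u'(x)^2 dx.
Compute u'(x) = -3*x**2 - 4*x + 1.
Then u(x)^2 = x**6 + 4*x**5 + 2*x**4 - 2*x**3 + 5*x**2 - 2*x + 1 and u'(x)^2 = 9*x**4 + 24*x**3 + 10*x**2 - 8*x + 1.
Integrate each monomial from 0 to 2 using ∫_0^2 c·x^n dx = c·2^(n+1)/(n+1):
  ∫_0^2 u(x)^2 dx = ∫_0^2 (x^6 + 4*x^5 + 2*x^4 - 2*x^3 + 5*x^2 - 2*x + 1) dx. Term by term:
    ∫_0^2 x^6 dx = 128/7;  ∫_0^2 4*x^5 dx = 128/3;  ∫_0^2 2*x^4 dx = 64/5;
    ∫_0^2 -2*x^3 dx = -8;  ∫_0^2 5*x^2 dx = 40/3;  ∫_0^2 -2*x dx = -4;
    ∫_0^2 1 dx = 2.
  Sum: 128/7 + 128/3 + 64/5 − 8 + 40/3 − 4 + 2 = 2698/35.
  ∫_0^2 u'(x)^2 dx = ∫_0^2 (9*x^4 + 24*x^3 + 10*x^2 - 8*x + 1) dx. Term by term:
    ∫_0^2 9*x^4 dx = 288/5;  ∫_0^2 24*x^3 dx = 96;  ∫_0^2 10*x^2 dx = 80/3;
    ∫_0^2 -8*x dx = -16;  ∫_0^2 1 dx = 2.
  Sum: 288/5 + 96 + 80/3 − 16 + 2 = 2494/15.
Adding: ||u||_{H^1}^2 = 2698/35 + 2494/15 = 25552/105.


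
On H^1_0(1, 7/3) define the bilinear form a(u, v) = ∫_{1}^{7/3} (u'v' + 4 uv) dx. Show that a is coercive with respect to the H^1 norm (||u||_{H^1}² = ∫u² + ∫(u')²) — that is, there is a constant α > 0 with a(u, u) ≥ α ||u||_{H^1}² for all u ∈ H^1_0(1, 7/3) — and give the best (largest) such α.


α = 1

Coercivity of a(·,·) on H^1_0(1, 7/3) means a(u, u) ≥ α ||u||_{H^1}² for every u ∈ H^1_0.
The interval has length L = 4/3, and Poincaré/coercivity depend only on L. Here a(u, u) = ∫(u')² + (4)·∫u².
Here c = 4 ≥ 1, so a(u,u) = ∫(u')² + c∫u² ≥ ∫(u')² + ∫u² = ||u||_{H^1}², i.e. α = 1 works. No larger α is possible: a(u,u) ≥ α||u||_{H^1}² means (1−α)∫(u')² ≥ (α−c)∫u², and for the modes u_n = sin(nπ(x−x₀)/L) (x₀ the left endpoint) one has ∫u_n²/∫(u_n')² = (L/(nπ))² → 0, so a(u_n,u_n)/||u_n||_{H^1}² → 1. Hence the optimal constant is α = 1.
Therefore α = 1.


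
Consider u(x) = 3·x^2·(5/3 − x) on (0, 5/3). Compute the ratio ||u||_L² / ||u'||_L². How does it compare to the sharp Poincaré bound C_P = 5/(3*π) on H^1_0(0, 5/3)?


||u||_L² / ||u'||_L² = 5*sqrt(14)/42 < C_P = 5/(3*π).

u(x) = 3·x^2·(5/3 − x), so u'(x) = x*(10 - 9*x).
u(x) = 3·x^2·(5/3 − x) vanishes at x = 0 and x = 5/3, so u ∈ H^1_0(0, 5/3). Differentiate via the product rule and integrate the resulting polynomials term by term.
  ∫_0^5/3 u² dx = ∫_0^5/3 (9*x^6 - 30*x^5 + 25*x^4) dx. Term by term:
    ∫_0^5/3 9*x^6 dx = 78125/1701;  ∫_0^5/3 -30*x^5 dx = -78125/729;  ∫_0^5/3 25*x^4 dx = 15625/243.
  Sum: 78125/1701 − 78125/729 + 15625/243 = 15625/5103.
  ∫_0^5/3 (u')² dx = ∫_0^5/3 (81*x^4 - 180*x^3 + 100*x^2) dx. Term by term:
    ∫_0^5/3 81*x^4 dx = 625/3;  ∫_0^5/3 -180*x^3 dx = -3125/9;  ∫_0^5/3 100*x^2 dx = 12500/81.
  Sum: 625/3 − 3125/9 + 12500/81 = 1250/81.
∫_0^5/3 u² dx = 15625/5103, so ||u||_L² = 125*sqrt(7)/189.
∫_0^5/3 (u')² dx = 1250/81, so ||u'||_L² = 25*sqrt(2)/9.
Ratio ||u||_L² / ||u'||_L² = 5*sqrt(14)/42.
Sharp Poincaré constant on H^1_0(0, 5/3) is C_P = L/π = 5/(3*π), achieved by sin(3*π/5·x).
A polynomial bump cannot attain the sharp Poincaré constant (only the first sine eigenfunction does), so the ratio is strictly less than C_P, consistent with ||u||_L² ≤ C_P ||u'||_L².


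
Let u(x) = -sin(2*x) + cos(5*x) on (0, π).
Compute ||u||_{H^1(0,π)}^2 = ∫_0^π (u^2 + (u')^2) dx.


||u||_{H^1(0,π)}^2 = 208/21 + 31*π/2

u'(x) = -5*sin(5*x) - 2*cos(2*x).
Expand u² and (u')² and integrate term by term on (0, π), using: for integers n ≥ 1, ∫_0^π sin²(nx) dx = ∫_0^π cos²(nx) dx = π/2; for n ≠ n', ∫_0^π sin(nx)sin(n'x) dx = ∫_0^π cos(nx)cos(n'x) dx = 0; and by product-to-sum, ∫_0^π sin(nx)cos(n'x) dx = ½∫_0^π [sin((n+n')x) + sin((n−n')x)] dx, which is 0 when n+n' is even and 2n/(n²−n'²) when n+n' is odd (it need not vanish on (0, π)).
  u² squared terms: (-1)²·∫sin(2x)² dx = 1·π/2 = π/2;  (1)²·∫cos(5x)² dx = 1·π/2 = π/2.
  u² cross terms: 2·(-1)·(1)·∫sin(2x)·cos(5x) dx = -2·(-4/21) = 8/21.
  So ∫_0^π u² dx = π/2 + π/2 + 8/21 = 8/21 + π.
  (u')² squared terms: (-5)²·∫sin(5x)² dx = 25·π/2 = 25*π/2;  (-2)²·∫cos(2x)² dx = 4·π/2 = 2*π.
  (u')² cross terms: 2·(-5)·(-2)·∫sin(5x)·cos(2x) dx = 20·(10/21) = 200/21.
  So ∫_0^π (u')² dx = 25*π/2 + 2*π + 200/21 = 200/21 + 29*π/2.
||u||_{H^1}^2 = (8/21 + π) + (200/21 + 29*π/2) = 208/21 + 31*π/2.


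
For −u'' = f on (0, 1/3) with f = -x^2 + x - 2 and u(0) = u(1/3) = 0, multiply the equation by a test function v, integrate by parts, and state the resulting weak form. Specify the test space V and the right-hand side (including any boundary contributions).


V = H^1_0(0, 1/3) (so v(0) = v(1/3) = 0); weak form: ∫_0^1/3 u'v' dx = ∫_0^1/3 (-x^2 + x - 2) v dx for all v ∈ V.

Multiply both sides by a test function v and integrate from 0 to 1/3:
  ∫_0^1/3 −u''(x) v(x) dx = ∫_0^1/3 f(x) v(x) dx.
Integrate the LHS by parts once:
  ∫_0^1/3 −u'' v dx = −[u'(x) v(x)]_0^1/3 + ∫_0^1/3 u'(x) v'(x) dx.
Thus ∫_0^1/3 u'(x) v'(x) dx = ∫_0^1/3 f(x) v(x) dx + [u'(x) v(x)]_0^1/3.
Choose V so that boundary terms are either known or forced to vanish.
u is Dirichlet: u(0) = u(1/3) = 0. Let V = H^1_0(0, 1/3); then v(0) = v(1/3) = 0, and [u' v]_0^1/3 = 0.
Weak formulation: find u (satisfying any essential BC) such that ∫_0^1/3 u'(x) v'(x) dx = ∫_0^1/3 f v dx for all v ∈ V.
Substituting f(x) = -x^2 + x - 2, the right-hand side is ∫_0^1/3 (-x^2 + x - 2) v dx.


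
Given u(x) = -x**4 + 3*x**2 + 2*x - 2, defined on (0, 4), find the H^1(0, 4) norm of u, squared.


||u||_{H^1}^2 = 2717536/63

The H^1 norm (squared) on an interval (0, L) is
  ||u||_{H^1}^2 = ∫_0^L u(x)^2 dx + ∫_0^L u'(x)^2 dx.
Compute u'(x) = -4*x**3 + 6*x + 2.
Then u(x)^2 = x**8 - 6*x**6 - 4*x**5 + 13*x**4 + 12*x**3 - 8*x**2 - 8*x + 4 and u'(x)^2 = 16*x**6 - 48*x**4 - 16*x**3 + 36*x**2 + 24*x + 4.
Integrate each monomial from 0 to 4 using ∫_0^4 c·x^n dx = c·4^(n+1)/(n+1):
  ∫_0^4 u(x)^2 dx = ∫_0^4 (x^8 - 6*x^6 - 4*x^5 + 13*x^4 + 12*x^3 - 8*x^2 - 8*x + 4) dx. Term by term:
    ∫_0^4 x^8 dx = 262144/9;  ∫_0^4 -6*x^6 dx = -98304/7;  ∫_0^4 -4*x^5 dx = -8192/3;
    ∫_0^4 13*x^4 dx = 13312/5;  ∫_0^4 12*x^3 dx = 768;  ∫_0^4 -8*x^2 dx = -512/3;
    ∫_0^4 -8*x dx = -64;  ∫_0^4 4 dx = 16.
  Sum: 262144/9 − 98304/7 − 8192/3 + 13312/5 + 768 − 512/3 − 64 + 16 = 4902896/315.
  ∫_0^4 u'(x)^2 dx = ∫_0^4 (16*x^6 - 48*x^4 - 16*x^3 + 36*x^2 + 24*x + 4) dx. Term by term:
    ∫_0^4 16*x^6 dx = 262144/7;  ∫_0^4 -48*x^4 dx = -49152/5;  ∫_0^4 -16*x^3 dx = -1024;
    ∫_0^4 36*x^2 dx = 768;  ∫_0^4 24*x dx = 192;  ∫_0^4 4 dx = 16.
  Sum: 262144/7 − 49152/5 − 1024 + 768 + 192 + 16 = 964976/35.
Adding: ||u||_{H^1}^2 = 4902896/315 + 964976/35 = 2717536/63.


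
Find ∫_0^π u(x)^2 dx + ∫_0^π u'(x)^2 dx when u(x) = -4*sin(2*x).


||u||_{H^1(0,π)}^2 = 40*π

u'(x) = -8*cos(2*x).
Expand u² and (u')² and integrate term by term on (0, π), using: for integers n ≥ 1, ∫_0^π sin²(nx) dx = ∫_0^π cos²(nx) dx = π/2; for n ≠ n', ∫_0^π sin(nx)sin(n'x) dx = ∫_0^π cos(nx)cos(n'x) dx = 0; and by product-to-sum, ∫_0^π sin(nx)cos(n'x) dx = ½∫_0^π [sin((n+n')x) + sin((n−n')x)] dx, which is 0 when n+n' is even and 2n/(n²−n'²) when n+n' is odd (it need not vanish on (0, π)).
  u² squared terms: (-4)²·∫sin(2x)² dx = 16·π/2 = 8*π.
  So ∫_0^π u² dx = 8*π.
  (u')² squared terms: (-8)²·∫cos(2x)² dx = 64·π/2 = 32*π.
  So ∫_0^π (u')² dx = 32*π.
||u||_{H^1}^2 = (8*π) + (32*π) = 40*π.


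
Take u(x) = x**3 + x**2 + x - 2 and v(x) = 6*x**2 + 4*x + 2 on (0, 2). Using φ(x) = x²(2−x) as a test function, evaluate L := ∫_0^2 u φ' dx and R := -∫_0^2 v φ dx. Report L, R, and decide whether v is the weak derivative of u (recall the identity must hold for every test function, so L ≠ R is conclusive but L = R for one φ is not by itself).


LHS = -164/15, RHS = -328/15. No, v is not the weak derivative of u.

u(x) = x**3 + x**2 + x - 2, classical derivative u'(x) = 3*x**2 + 2*x + 1.
φ(x) = x²(2−x), so φ'(x) = x*(4 - 3*x).
Note φ(0) = φ(2) = 0, so the boundary term u·φ vanishes.
LHS = ∫_0^2 u(x) φ'(x) dx = ∫_0^2 (-3*x^5 + x^4 + x^3 + 10*x^2 - 8*x) dx. Term by term:
  ∫_0^2 -3*x^5 dx = -32;  ∫_0^2 x^4 dx = 32/5;  ∫_0^2 x^3 dx = 4;
  ∫_0^2 10*x^2 dx = 80/3;  ∫_0^2 -8*x dx = -16.
Sum: -32 + 32/5 + 4 + 80/3 − 16 = -164/15.
So LHS = -164/15.
∫_0^2 v(x) φ(x) dx = ∫_0^2 (-6*x^5 + 8*x^4 + 6*x^3 + 4*x^2) dx. Term by term:
  ∫_0^2 -6*x^5 dx = -64;  ∫_0^2 8*x^4 dx = 256/5;  ∫_0^2 6*x^3 dx = 24;
  ∫_0^2 4*x^2 dx = 32/3.
Sum: -64 + 256/5 + 24 + 32/3 = 328/15.
So RHS = -∫_0^2 v(x) φ(x) dx = -328/15.
LHS − RHS = 164/15 ≠ 0, so the identity fails.
(For a valid weak derivative the identity must hold for EVERY test function, in particular this one. The failure shows v is NOT the weak derivative of u.)
Correct weak derivative would be u'(x) = 3*x**2 + 2*x + 1.


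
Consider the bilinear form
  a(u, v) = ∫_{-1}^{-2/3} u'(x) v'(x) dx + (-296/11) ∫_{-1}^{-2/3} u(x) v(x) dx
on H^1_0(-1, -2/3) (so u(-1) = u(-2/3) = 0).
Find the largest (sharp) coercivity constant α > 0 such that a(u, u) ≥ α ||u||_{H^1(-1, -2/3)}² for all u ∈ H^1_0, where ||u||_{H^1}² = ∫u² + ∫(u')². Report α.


α = (-296 + 99*π^2)/(11*(1 + 9*π^2))

Coercivity of a(·,·) on H^1_0(-1, -2/3) means a(u, u) ≥ α ||u||_{H^1}² for every u ∈ H^1_0.
The interval has length L = 1/3, and Poincaré/coercivity depend only on L. Here a(u, u) = ∫(u')² + (-296/11)·∫u².
Here c = -296/11 < 0 with |c| < (π/L)² = 9*π^2, so coercivity still holds. The condition a(u,u) ≥ α||u||_{H^1}² reads (1−α)∫(u')² ≥ (α−c)∫u². Any admissible α is ≤ 1 (rapidly oscillating u have ∫u²/∫(u')² → 0), and α = 1 would force 0 ≥ (1−c)∫u², impossible since c < 1; so 1−α > 0. By the sharp Poincaré inequality on H^1_0 of an interval of length L, ∫(u')² ≥ (π/L)²∫u² with equality for the first sine mode sin(π(x−x₀)/L) (x₀ the left endpoint), so the inequality holds for all u iff (1−α)(π/L)² ≥ α − c, i.e. α ≤ ((π/L)² + c)/((π/L)² + 1) = (1 + c(L/π)²)/(1 + (L/π)²). (Direct route, valid since c ≤ 0: Poincaré gives c∫u² ≥ c(L/π)²∫(u')², so a(u,u) ≥ (1 + c(L/π)²)∫(u')², while ||u||_{H^1}² ≤ (1 + (L/π)²)∫(u')²; dividing yields the same α.) With (π/L)² = 9*π^2 and c = -296/11, the largest admissible constant is α = ((π/L)² + c)/((π/L)² + 1).
Simplifying, α = (-296 + 99*π^2)/(11*(1 + 9*π^2)).


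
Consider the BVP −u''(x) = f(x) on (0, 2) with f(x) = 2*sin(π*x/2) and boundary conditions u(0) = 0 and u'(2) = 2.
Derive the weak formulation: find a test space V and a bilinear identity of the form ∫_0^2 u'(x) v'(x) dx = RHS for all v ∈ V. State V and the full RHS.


V = {v ∈ H^1(0, 2) : v(0) = 0} (test functions vanish at x = 0 where u is specified); weak form: ∫_0^2 u'v' dx = ∫_0^2 (2*sin(π*x/2)) v dx + 2·v(2) for all v ∈ V.

Multiply both sides by a test function v and integrate from 0 to 2:
  ∫_0^2 −u''(x) v(x) dx = ∫_0^2 f(x) v(x) dx.
Integrate the LHS by parts once:
  ∫_0^2 −u'' v dx = −[u'(x) v(x)]_0^2 + ∫_0^2 u'(x) v'(x) dx.
Thus ∫_0^2 u'(x) v'(x) dx = ∫_0^2 f(x) v(x) dx + [u'(x) v(x)]_0^2.
Choose V so that boundary terms are either known or forced to vanish.
Mixed BC: u(0) = 0 (Dirichlet) and u'(2) = 2 (Neumann). Define V = {v ∈ H^1(0, 2) : v(0) = 0}. Then [u' v]_0^2 = u'(2)·v(2) − u'(0)·0 = 2·v(2).
Weak formulation: find u (satisfying any essential BC) such that ∫_0^2 u'(x) v'(x) dx = ∫_0^2 f v dx + 2·v(2) for all v ∈ V (Dirichlet at 0 absorbed into V; Neumann datum at x = 2 contributes the boundary term).
Substituting f(x) = 2*sin(π*x/2), the right-hand side is ∫_0^2 (2*sin(π*x/2)) v dx + 2·v(2).


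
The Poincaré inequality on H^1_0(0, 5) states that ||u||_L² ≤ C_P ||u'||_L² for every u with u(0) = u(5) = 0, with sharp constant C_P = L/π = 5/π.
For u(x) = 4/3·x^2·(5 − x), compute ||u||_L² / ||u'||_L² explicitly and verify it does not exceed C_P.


||u||_L² / ||u'||_L² = 5*sqrt(14)/14 < C_P = 5/π.

u(x) = 4/3·x^2·(5 − x), so u'(x) = 4*x*(10 - 3*x)/3.
u(x) = 4/3·x^2·(5 − x) vanishes at x = 0 and x = 5, so u ∈ H^1_0(0, 5). Differentiate via the product rule and integrate the resulting polynomials term by term.
  ∫_0^5 u² dx = ∫_0^5 (16*x^6/9 - 160*x^5/9 + 400*x^4/9) dx. Term by term:
    ∫_0^5 16*x^6/9 dx = 1250000/63;  ∫_0^5 -160*x^5/9 dx = -1250000/27;  ∫_0^5 400*x^4/9 dx = 250000/9.
  Sum: 1250000/63 − 1250000/27 + 250000/9 = 250000/189.
  ∫_0^5 (u')² dx = ∫_0^5 (16*x^4 - 320*x^3/3 + 1600*x^2/9) dx. Term by term:
    ∫_0^5 16*x^4 dx = 10000;  ∫_0^5 -320*x^3/3 dx = -50000/3;  ∫_0^5 1600*x^2/9 dx = 200000/27.
  Sum: 10000 − 50000/3 + 200000/27 = 20000/27.
∫_0^5 u² dx = 250000/189, so ||u||_L² = 500*sqrt(21)/63.
∫_0^5 (u')² dx = 20000/27, so ||u'||_L² = 100*sqrt(6)/9.
Ratio ||u||_L² / ||u'||_L² = 5*sqrt(14)/14.
Sharp Poincaré constant on H^1_0(0, 5) is C_P = L/π = 5/π, achieved by sin(π/5·x).
A polynomial bump cannot attain the sharp Poincaré constant (only the first sine eigenfunction does), so the ratio is strictly less than C_P, consistent with ||u||_L² ≤ C_P ||u'||_L².


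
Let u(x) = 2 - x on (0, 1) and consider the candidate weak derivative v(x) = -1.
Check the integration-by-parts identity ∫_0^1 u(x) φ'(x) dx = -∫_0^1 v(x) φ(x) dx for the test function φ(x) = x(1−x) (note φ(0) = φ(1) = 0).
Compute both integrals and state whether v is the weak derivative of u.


LHS = 1/6, RHS = 1/6. Yes, v = u' weakly.

u(x) = 2 - x, classical derivative u'(x) = -1.
φ(x) = x(1−x), so φ'(x) = 1 - 2*x.
Note φ(0) = φ(1) = 0, so the boundary term u·φ vanishes.
LHS = ∫_0^1 u(x) φ'(x) dx = ∫_0^1 (2*x^2 - 5*x + 2) dx. Term by term:
  ∫_0^1 2*x^2 dx = 2/3;  ∫_0^1 -5*x dx = -5/2;  ∫_0^1 2 dx = 2.
Sum: 2/3 − 5/2 + 2 = 1/6.
So LHS = 1/6.
∫_0^1 v(x) φ(x) dx = ∫_0^1 (x^2 - x) dx. Term by term:
  ∫_0^1 x^2 dx = 1/3;  ∫_0^1 -x dx = -1/2.
Sum: 1/3 − 1/2 = -1/6.
So RHS = -∫_0^1 v(x) φ(x) dx = 1/6.
LHS = RHS, so the identity holds for this test φ.
Moreover u is smooth here and v(x) = u'(x) = -1 pointwise, so the identity holds for every test function. Hence v is the weak derivative of u.


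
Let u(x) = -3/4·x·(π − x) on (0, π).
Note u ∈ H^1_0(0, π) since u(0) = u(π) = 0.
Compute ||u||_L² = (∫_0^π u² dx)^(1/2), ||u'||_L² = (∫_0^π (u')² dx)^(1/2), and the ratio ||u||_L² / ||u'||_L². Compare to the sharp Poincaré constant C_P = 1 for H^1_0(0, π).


||u||_L² / ||u'||_L² = sqrt(10)*π/10 < C_P = 1.

u(x) = -3/4·x·(π − x), so u'(x) = 3*x/2 - 3*π/4.
u(x) = -3/4·x·(π − x) vanishes at x = 0 and x = π, so u ∈ H^1_0(0, π). Differentiate via the product rule and integrate the resulting polynomials term by term.
  ∫_0^π u² dx = ∫_0^π (9*x^4/16 - 9*π*x^3/8 + 9*π^2*x^2/16) dx. Term by term:
    ∫_0^π 9*x^4/16 dx = 9*π^5/80;  ∫_0^π -9*π*x^3/8 dx = -9*π^5/32;  ∫_0^π 9*π^2*x^2/16 dx = 3*π^5/16.
  Sum: 9*π^5/80 − 9*π^5/32 + 3*π^5/16 = 3*π^5/160.
  ∫_0^π (u')² dx = ∫_0^π (9*x^2/4 - 9*π*x/4 + 9*π^2/16) dx. Term by term:
    ∫_0^π 9*x^2/4 dx = 3*π^3/4;  ∫_0^π -9*π*x/4 dx = -9*π^3/8;  ∫_0^π 9*π^2/16 dx = 9*π^3/16.
  Sum: 3*π^3/4 − 9*π^3/8 + 9*π^3/16 = 3*π^3/16.
∫_0^π u² dx = 3*π^5/160, so ||u||_L² = sqrt(30)*π^(5/2)/40.
∫_0^π (u')² dx = 3*π^3/16, so ||u'||_L² = sqrt(3)*π^(3/2)/4.
Ratio ||u||_L² / ||u'||_L² = sqrt(10)*π/10.
Sharp Poincaré constant on H^1_0(0, π) is C_P = L/π = 1, achieved by sin(x).
A polynomial bump cannot attain the sharp Poincaré constant (only the first sine eigenfunction does), so the ratio is strictly less than C_P, consistent with ||u||_L² ≤ C_P ||u'||_L².


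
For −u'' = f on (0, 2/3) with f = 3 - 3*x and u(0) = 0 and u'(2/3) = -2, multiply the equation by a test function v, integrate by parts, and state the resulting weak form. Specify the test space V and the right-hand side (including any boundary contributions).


V = {v ∈ H^1(0, 2/3) : v(0) = 0} (test functions vanish at x = 0 where u is specified); weak form: ∫_0^2/3 u'v' dx = ∫_0^2/3 (3 - 3*x) v dx − 2·v(2/3) for all v ∈ V.

Multiply both sides by a test function v and integrate from 0 to 2/3:
  ∫_0^2/3 −u''(x) v(x) dx = ∫_0^2/3 f(x) v(x) dx.
Integrate the LHS by parts once:
  ∫_0^2/3 −u'' v dx = −[u'(x) v(x)]_0^2/3 + ∫_0^2/3 u'(x) v'(x) dx.
Thus ∫_0^2/3 u'(x) v'(x) dx = ∫_0^2/3 f(x) v(x) dx + [u'(x) v(x)]_0^2/3.
Choose V so that boundary terms are either known or forced to vanish.
Mixed BC: u(0) = 0 (Dirichlet) and u'(2/3) = -2 (Neumann). Define V = {v ∈ H^1(0, 2/3) : v(0) = 0}. Then [u' v]_0^2/3 = u'(2/3)·v(2/3) − u'(0)·0 = − 2·v(2/3).
Weak formulation: find u (satisfying any essential BC) such that ∫_0^2/3 u'(x) v'(x) dx = ∫_0^2/3 f v dx − 2·v(2/3) for all v ∈ V (Dirichlet at 0 absorbed into V; Neumann datum at x = 2/3 contributes the boundary term).
Substituting f(x) = 3 - 3*x, the right-hand side is ∫_0^2/3 (3 - 3*x) v dx − 2·v(2/3).


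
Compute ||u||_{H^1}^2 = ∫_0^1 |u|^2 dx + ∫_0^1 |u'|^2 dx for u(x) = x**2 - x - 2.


||u||_{H^1}^2 = 151/30

The H^1 norm (squared) on an interval (0, L) is
  ||u||_{H^1}^2 = ∫_0^L u(x)^2 dx + ∫_0^L u'(x)^2 dx.
Compute u'(x) = 2*x - 1.
Then u(x)^2 = x**4 - 2*x**3 - 3*x**2 + 4*x + 4 and u'(x)^2 = 4*x**2 - 4*x + 1.
Integrate each monomial from 0 to 1 using ∫_0^1 c·x^n dx = c·1^(n+1)/(n+1):
  ∫_0^1 u(x)^2 dx = ∫_0^1 (x^4 - 2*x^3 - 3*x^2 + 4*x + 4) dx. Term by term:
    ∫_0^1 x^4 dx = 1/5;  ∫_0^1 -2*x^3 dx = -1/2;  ∫_0^1 -3*x^2 dx = -1;
    ∫_0^1 4*x dx = 2;  ∫_0^1 4 dx = 4.
  Sum: 1/5 − 1/2 − 1 + 2 + 4 = 47/10.
  ∫_0^1 u'(x)^2 dx = ∫_0^1 (4*x^2 - 4*x + 1) dx. Term by term:
    ∫_0^1 4*x^2 dx = 4/3;  ∫_0^1 -4*x dx = -2;  ∫_0^1 1 dx = 1.
  Sum: 4/3 − 2 + 1 = 1/3.
Adding: ||u||_{H^1}^2 = 47/10 + 1/3 = 151/30.


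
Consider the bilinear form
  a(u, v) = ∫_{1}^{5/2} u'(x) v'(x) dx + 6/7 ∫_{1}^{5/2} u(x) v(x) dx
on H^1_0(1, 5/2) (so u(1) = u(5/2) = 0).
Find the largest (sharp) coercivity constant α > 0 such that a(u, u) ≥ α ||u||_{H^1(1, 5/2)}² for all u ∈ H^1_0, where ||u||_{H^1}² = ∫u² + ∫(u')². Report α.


α = 2*(27 + 14*π^2)/(7*(9 + 4*π^2))

Coercivity of a(·,·) on H^1_0(1, 5/2) means a(u, u) ≥ α ||u||_{H^1}² for every u ∈ H^1_0.
The interval has length L = 3/2, and Poincaré/coercivity depend only on L. Here a(u, u) = ∫(u')² + (6/7)·∫u².
Here 0 < c = 6/7 < 1. The condition a(u,u) ≥ α||u||_{H^1}² reads (1−α)∫(u')² ≥ (α−c)∫u². Any admissible α is ≤ 1 (rapidly oscillating u have ∫u²/∫(u')² → 0), and α = 1 would force 0 ≥ (1−c)∫u², impossible since c < 1; so 1−α > 0. By the sharp Poincaré inequality on H^1_0 of an interval of length L, ∫(u')² ≥ (π/L)²∫u² with equality for the first sine mode sin(π(x−x₀)/L) (x₀ the left endpoint), so the inequality holds for all u iff (1−α)(π/L)² ≥ α − c, i.e. α ≤ ((π/L)² + c)/((π/L)² + 1) = (1 + c(L/π)²)/(1 + (L/π)²). With (π/L)² = 4*π^2/9 and c = 6/7, the largest admissible constant is α = ((π/L)² + c)/((π/L)² + 1).
Simplifying, α = 2*(27 + 14*π^2)/(7*(9 + 4*π^2)).


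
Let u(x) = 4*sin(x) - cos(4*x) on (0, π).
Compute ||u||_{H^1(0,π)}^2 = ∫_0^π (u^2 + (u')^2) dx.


||u||_{H^1(0,π)}^2 = 272/15 + 49*π/2

u'(x) = 4*sin(4*x) + 4*cos(x).
Expand u² and (u')² and integrate term by term on (0, π), using: for integers n ≥ 1, ∫_0^π sin²(nx) dx = ∫_0^π cos²(nx) dx = π/2; for n ≠ n', ∫_0^π sin(nx)sin(n'x) dx = ∫_0^π cos(nx)cos(n'x) dx = 0; and by product-to-sum, ∫_0^π sin(nx)cos(n'x) dx = ½∫_0^π [sin((n+n')x) + sin((n−n')x)] dx, which is 0 when n+n' is even and 2n/(n²−n'²) when n+n' is odd (it need not vanish on (0, π)).
  u² squared terms: (-1)²·∫cos(4x)² dx = 1·π/2 = π/2;  (4)²·∫sin(x)² dx = 16·π/2 = 8*π.
  u² cross terms: 2·(-1)·(4)·∫cos(4x)·sin(x) dx = -8·(-2/15) = 16/15.
  So ∫_0^π u² dx = π/2 + 8*π + 16/15 = 16/15 + 17*π/2.
  (u')² squared terms: (4)²·∫cos(x)² dx = 16·π/2 = 8*π;  (4)²·∫sin(4x)² dx = 16·π/2 = 8*π.
  (u')² cross terms: 2·(4)·(4)·∫cos(x)·sin(4x) dx = 32·(8/15) = 256/15.
  So ∫_0^π (u')² dx = 8*π + 8*π + 256/15 = 256/15 + 16*π.
||u||_{H^1}^2 = (16/15 + 17*π/2) + (256/15 + 16*π) = 272/15 + 49*π/2.


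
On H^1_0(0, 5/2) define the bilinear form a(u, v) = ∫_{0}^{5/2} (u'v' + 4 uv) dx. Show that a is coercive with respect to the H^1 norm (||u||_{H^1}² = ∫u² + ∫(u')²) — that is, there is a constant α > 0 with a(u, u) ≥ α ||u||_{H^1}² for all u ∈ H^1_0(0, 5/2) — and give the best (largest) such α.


α = 1

Coercivity of a(·,·) on H^1_0(0, 5/2) means a(u, u) ≥ α ||u||_{H^1}² for every u ∈ H^1_0.
The interval has length L = 5/2, and Poincaré/coercivity depend only on L. Here a(u, u) = ∫(u')² + (4)·∫u².
Here c = 4 ≥ 1, so a(u,u) = ∫(u')² + c∫u² ≥ ∫(u')² + ∫u² = ||u||_{H^1}², i.e. α = 1 works. No larger α is possible: a(u,u) ≥ α||u||_{H^1}² means (1−α)∫(u')² ≥ (α−c)∫u², and for the modes u_n = sin(nπ(x−x₀)/L) (x₀ the left endpoint) one has ∫u_n²/∫(u_n')² = (L/(nπ))² → 0, so a(u_n,u_n)/||u_n||_{H^1}² → 1. Hence the optimal constant is α = 1.
Therefore α = 1.


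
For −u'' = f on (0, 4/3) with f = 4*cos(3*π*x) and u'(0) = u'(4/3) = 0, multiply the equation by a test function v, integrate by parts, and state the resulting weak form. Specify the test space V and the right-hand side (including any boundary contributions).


V = H^1(0, 4/3) (no boundary constraint on v; u is determined up to an additive constant); weak form: ∫_0^4/3 u'v' dx = ∫_0^4/3 (4*cos(3*π*x)) v dx for all v ∈ V.

Multiply both sides by a test function v and integrate from 0 to 4/3:
  ∫_0^4/3 −u''(x) v(x) dx = ∫_0^4/3 f(x) v(x) dx.
Integrate the LHS by parts once:
  ∫_0^4/3 −u'' v dx = −[u'(x) v(x)]_0^4/3 + ∫_0^4/3 u'(x) v'(x) dx.
Thus ∫_0^4/3 u'(x) v'(x) dx = ∫_0^4/3 f(x) v(x) dx + [u'(x) v(x)]_0^4/3.
Choose V so that boundary terms are either known or forced to vanish.
u has homogeneous Neumann: u'(0) = u'(4/3) = 0. So [u' v]_0^4/3 = 0·v(4/3) − 0·v(0) = 0 for any v; take V = H^1(0, 4/3).
Weak formulation: find u (satisfying any essential BC) such that ∫_0^4/3 u'(x) v'(x) dx = ∫_0^4/3 f v dx for all v ∈ V (homogeneous Neumann, so boundary terms vanish).
Substituting f(x) = 4*cos(3*π*x), the right-hand side is ∫_0^4/3 (4*cos(3*π*x)) v dx.
Compatibility check (pure Neumann): taking v ≡ 1 ∈ V gives 0 = ∫_0^4/3 f dx + (0) − (0), i.e. ∫_0^4/3 f dx must equal u'(0) − u'(4/3) = 0. Indeed ∫_0^4/3 (4*cos(3*π*x)) dx = 0, so the data are compatible. The solution is then unique only up to an additive constant (fix it e.g. by requiring ∫_0^4/3 u dx = 0).


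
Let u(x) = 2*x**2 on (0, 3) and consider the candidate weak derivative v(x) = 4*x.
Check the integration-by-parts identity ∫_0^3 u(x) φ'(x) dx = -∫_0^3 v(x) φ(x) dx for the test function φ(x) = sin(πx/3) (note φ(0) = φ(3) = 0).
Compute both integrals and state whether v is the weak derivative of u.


LHS = -36/π, RHS = -36/π. Yes, v = u' weakly.

u(x) = 2*x**2, classical derivative u'(x) = 4*x.
φ(x) = sin(πx/3), so φ'(x) = π*cos(π*x/3)/3.
Note φ(0) = φ(3) = 0, so the boundary term u·φ vanishes.
LHS = ∫_0^3 u(x) φ'(x) dx = ∫_0^3 (2*π*x^2*cos(π*x/3)/3) dx. Term by term:
  ∫_0^3 2*π*x^2*cos(π*x/3)/3 dx = -36/π.
So LHS = -36/π.
∫_0^3 v(x) φ(x) dx = ∫_0^3 (4*x*sin(π*x/3)) dx. Term by term:
  ∫_0^3 4*x*sin(π*x/3) dx = 36/π.
So RHS = -∫_0^3 v(x) φ(x) dx = -36/π.
LHS = RHS, so the identity holds for this test φ.
Moreover u is smooth here and v(x) = u'(x) = 4*x pointwise, so the identity holds for every test function. Hence v is the weak derivative of u.
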